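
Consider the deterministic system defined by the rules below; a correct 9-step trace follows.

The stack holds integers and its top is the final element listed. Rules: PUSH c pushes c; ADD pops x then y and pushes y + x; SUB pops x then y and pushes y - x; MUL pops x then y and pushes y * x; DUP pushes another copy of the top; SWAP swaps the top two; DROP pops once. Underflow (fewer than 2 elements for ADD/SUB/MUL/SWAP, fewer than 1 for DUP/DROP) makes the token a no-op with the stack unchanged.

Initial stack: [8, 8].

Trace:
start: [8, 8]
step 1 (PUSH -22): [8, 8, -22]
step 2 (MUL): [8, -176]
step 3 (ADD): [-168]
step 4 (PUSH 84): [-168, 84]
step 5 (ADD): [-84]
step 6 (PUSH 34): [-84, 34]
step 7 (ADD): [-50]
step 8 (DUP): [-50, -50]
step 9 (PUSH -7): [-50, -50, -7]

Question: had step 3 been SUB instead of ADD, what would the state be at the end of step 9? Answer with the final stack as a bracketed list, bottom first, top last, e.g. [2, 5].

(re-executing from step 3 with the substitution; state before step 3: [8, -176])
step 3 (SUB): [184]
step 4 (PUSH 84): [184, 84]
step 5 (ADD): [268]
step 6 (PUSH 34): [268, 34]
step 7 (ADD): [302]
step 8 (DUP): [302, 302]
step 9 (PUSH -7): [302, 302, -7]

[302, 302, -7]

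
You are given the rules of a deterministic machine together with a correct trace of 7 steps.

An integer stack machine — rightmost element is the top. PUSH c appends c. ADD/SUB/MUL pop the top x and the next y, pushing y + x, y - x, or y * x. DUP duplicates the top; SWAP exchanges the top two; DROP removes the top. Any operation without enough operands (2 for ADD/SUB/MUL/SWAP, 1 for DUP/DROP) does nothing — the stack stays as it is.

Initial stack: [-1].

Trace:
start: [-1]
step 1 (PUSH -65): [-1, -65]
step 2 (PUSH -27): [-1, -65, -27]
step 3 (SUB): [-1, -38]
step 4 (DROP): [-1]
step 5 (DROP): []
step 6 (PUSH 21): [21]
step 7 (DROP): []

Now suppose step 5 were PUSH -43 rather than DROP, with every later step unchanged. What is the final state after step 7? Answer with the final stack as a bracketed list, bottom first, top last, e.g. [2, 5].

[-1, -43]

(re-executing from step 5 with the substitution; state before step 5: [-1])
step 5 (PUSH -43): [-1, -43]
step 6 (PUSH 21): [-1, -43, 21]
step 7 (DROP): [-1, -43]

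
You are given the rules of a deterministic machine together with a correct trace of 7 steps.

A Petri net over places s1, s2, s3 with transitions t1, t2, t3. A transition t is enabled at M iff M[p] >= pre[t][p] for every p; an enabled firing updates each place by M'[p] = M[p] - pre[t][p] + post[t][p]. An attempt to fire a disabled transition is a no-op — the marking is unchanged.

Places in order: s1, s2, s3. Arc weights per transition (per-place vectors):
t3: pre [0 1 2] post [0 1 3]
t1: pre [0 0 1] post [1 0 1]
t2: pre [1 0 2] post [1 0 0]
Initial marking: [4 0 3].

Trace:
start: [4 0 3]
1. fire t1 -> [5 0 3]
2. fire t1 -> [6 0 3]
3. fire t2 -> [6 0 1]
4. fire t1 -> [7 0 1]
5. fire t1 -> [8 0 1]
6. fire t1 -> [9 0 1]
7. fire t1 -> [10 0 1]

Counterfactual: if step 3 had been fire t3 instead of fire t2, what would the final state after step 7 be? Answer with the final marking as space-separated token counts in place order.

10 0 3

(re-executing from step 3 with the substitution; state before step 3: [6 0 3])
3. fire t3 -> [6 0 3]
4. fire t1 -> [7 0 3]
5. fire t1 -> [8 0 3]
6. fire t1 -> [9 0 3]
7. fire t1 -> [10 0 3]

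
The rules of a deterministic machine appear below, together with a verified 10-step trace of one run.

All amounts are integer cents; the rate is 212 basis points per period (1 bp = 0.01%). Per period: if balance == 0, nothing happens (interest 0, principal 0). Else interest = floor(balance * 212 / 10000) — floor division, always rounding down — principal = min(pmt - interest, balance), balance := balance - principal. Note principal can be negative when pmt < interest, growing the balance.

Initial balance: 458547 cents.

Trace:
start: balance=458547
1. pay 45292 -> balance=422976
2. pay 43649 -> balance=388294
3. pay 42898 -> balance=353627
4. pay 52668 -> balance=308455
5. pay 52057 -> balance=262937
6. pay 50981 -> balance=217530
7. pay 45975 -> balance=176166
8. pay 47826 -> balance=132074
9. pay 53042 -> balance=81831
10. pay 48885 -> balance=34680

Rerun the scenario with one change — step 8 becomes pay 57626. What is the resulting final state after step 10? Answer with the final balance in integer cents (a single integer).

24461

(re-executing from step 8 with the substitution; state before step 8: balance=176166)
8. pay 57626 -> balance=122274
9. pay 53042 -> balance=71824
10. pay 48885 -> balance=24461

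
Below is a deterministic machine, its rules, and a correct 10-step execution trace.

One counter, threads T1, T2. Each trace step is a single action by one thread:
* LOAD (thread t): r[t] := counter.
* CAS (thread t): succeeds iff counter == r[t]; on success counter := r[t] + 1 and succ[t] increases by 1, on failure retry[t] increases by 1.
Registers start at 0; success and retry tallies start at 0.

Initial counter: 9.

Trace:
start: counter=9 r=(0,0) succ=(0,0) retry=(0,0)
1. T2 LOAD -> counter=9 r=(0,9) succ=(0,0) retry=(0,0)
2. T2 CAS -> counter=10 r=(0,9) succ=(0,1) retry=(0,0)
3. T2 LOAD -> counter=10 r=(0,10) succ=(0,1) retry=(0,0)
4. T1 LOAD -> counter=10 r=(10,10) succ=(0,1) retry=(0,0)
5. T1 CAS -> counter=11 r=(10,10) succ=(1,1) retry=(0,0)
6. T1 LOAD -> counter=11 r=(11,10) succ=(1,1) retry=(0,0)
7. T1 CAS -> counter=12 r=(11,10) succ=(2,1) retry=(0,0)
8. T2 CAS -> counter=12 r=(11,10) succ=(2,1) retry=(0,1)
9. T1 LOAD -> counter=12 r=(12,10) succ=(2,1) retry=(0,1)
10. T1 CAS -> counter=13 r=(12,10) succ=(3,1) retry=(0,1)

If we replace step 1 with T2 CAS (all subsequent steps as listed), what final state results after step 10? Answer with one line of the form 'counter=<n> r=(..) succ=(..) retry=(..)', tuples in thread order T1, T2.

counter=12 r=(11,9) succ=(3,0) retry=(0,3)

(re-executing from step 1 with the substitution; state before step 1: counter=9 r=(0,0) succ=(0,0) retry=(0,0))
1. T2 CAS -> counter=9 r=(0,0) succ=(0,0) retry=(0,1)
2. T2 CAS -> counter=9 r=(0,0) succ=(0,0) retry=(0,2)
3. T2 LOAD -> counter=9 r=(0,9) succ=(0,0) retry=(0,2)
4. T1 LOAD -> counter=9 r=(9,9) succ=(0,0) retry=(0,2)
5. T1 CAS -> counter=10 r=(9,9) succ=(1,0) retry=(0,2)
6. T1 LOAD -> counter=10 r=(10,9) succ=(1,0) retry=(0,2)
7. T1 CAS -> counter=11 r=(10,9) succ=(2,0) retry=(0,2)
8. T2 CAS -> counter=11 r=(10,9) succ=(2,0) retry=(0,3)
9. T1 LOAD -> counter=11 r=(11,9) succ=(2,0) retry=(0,3)
10. T1 CAS -> counter=12 r=(11,9) succ=(3,0) retry=(0,3)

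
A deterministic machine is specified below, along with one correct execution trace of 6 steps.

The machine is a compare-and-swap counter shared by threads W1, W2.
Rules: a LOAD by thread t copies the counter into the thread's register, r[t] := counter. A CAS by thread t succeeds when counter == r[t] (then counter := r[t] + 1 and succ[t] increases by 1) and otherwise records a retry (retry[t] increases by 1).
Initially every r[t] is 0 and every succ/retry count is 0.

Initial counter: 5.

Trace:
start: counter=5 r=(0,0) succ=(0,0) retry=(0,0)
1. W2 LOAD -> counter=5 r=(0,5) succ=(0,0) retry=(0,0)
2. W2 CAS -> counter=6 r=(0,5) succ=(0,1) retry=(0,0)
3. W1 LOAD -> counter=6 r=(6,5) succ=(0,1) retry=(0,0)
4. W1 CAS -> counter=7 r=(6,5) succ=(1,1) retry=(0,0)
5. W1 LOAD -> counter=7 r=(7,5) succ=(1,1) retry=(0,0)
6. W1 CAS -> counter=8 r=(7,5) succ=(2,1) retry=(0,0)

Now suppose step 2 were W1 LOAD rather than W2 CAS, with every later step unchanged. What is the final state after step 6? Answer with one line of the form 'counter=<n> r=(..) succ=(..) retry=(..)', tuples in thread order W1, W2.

counter=7 r=(6,5) succ=(2,0) retry=(0,0)

(re-executing from step 2 with the substitution; state before step 2: counter=5 r=(0,5) succ=(0,0) retry=(0,0))
2. W1 LOAD -> counter=5 r=(5,5) succ=(0,0) retry=(0,0)
3. W1 LOAD -> counter=5 r=(5,5) succ=(0,0) retry=(0,0)
4. W1 CAS -> counter=6 r=(5,5) succ=(1,0) retry=(0,0)
5. W1 LOAD -> counter=6 r=(6,5) succ=(1,0) retry=(0,0)
6. W1 CAS -> counter=7 r=(6,5) succ=(2,0) retry=(0,0)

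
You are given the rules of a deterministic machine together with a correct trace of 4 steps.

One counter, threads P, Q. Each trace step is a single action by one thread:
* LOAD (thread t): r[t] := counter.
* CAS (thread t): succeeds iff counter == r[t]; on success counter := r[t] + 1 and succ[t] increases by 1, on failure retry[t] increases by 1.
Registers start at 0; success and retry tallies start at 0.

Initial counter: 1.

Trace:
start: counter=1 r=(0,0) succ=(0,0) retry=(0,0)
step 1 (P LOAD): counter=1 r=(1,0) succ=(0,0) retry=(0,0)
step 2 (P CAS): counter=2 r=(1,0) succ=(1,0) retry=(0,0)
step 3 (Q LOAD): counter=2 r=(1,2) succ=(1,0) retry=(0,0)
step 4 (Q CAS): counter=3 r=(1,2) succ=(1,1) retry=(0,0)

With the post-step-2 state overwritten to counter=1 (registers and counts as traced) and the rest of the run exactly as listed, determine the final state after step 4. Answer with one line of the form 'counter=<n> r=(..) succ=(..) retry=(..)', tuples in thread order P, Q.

counter=2 r=(1,1) succ=(1,1) retry=(0,0)

state after step 2 := counter=1 r=(1,0) succ=(1,0) retry=(0,0)
step 3 (Q LOAD): counter=1 r=(1,1) succ=(1,0) retry=(0,0)
step 4 (Q CAS): counter=2 r=(1,1) succ=(1,1) retry=(0,0)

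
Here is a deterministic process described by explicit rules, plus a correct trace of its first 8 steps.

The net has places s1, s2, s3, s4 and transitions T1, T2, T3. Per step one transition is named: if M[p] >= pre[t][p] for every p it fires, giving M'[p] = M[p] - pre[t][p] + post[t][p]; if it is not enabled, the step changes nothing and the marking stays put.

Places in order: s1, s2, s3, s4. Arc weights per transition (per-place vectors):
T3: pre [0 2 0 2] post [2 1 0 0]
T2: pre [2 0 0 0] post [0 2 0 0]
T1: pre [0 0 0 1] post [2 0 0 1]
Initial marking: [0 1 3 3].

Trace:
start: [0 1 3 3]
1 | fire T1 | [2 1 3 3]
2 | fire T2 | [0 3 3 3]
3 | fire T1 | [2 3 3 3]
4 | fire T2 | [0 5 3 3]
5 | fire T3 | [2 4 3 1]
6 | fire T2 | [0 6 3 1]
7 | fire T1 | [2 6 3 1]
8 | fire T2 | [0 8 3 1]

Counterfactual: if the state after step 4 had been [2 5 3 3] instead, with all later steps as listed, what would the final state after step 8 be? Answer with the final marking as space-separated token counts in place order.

2 8 3 1

state after step 4 := [2 5 3 3]
5 | fire T3 | [4 4 3 1]
6 | fire T2 | [2 6 3 1]
7 | fire T1 | [4 6 3 1]
8 | fire T2 | [2 8 3 1]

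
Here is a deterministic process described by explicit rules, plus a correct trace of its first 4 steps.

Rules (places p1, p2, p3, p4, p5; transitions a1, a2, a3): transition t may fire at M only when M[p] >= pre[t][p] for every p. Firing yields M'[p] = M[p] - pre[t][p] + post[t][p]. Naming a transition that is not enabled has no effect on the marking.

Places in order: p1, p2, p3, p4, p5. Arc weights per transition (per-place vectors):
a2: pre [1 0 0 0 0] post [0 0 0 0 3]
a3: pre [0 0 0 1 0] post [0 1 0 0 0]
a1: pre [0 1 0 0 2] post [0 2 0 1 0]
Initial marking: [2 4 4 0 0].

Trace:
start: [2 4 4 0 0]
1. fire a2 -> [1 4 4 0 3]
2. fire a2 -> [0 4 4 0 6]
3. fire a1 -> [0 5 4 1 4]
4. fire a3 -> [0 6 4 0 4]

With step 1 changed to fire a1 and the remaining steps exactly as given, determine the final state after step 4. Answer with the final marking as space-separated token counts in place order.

1 6 4 0 1

(re-executing from step 1 with the substitution; state before step 1: [2 4 4 0 0])
1. fire a1 -> [2 4 4 0 0]
2. fire a2 -> [1 4 4 0 3]
3. fire a1 -> [1 5 4 1 1]
4. fire a3 -> [1 6 4 0 1]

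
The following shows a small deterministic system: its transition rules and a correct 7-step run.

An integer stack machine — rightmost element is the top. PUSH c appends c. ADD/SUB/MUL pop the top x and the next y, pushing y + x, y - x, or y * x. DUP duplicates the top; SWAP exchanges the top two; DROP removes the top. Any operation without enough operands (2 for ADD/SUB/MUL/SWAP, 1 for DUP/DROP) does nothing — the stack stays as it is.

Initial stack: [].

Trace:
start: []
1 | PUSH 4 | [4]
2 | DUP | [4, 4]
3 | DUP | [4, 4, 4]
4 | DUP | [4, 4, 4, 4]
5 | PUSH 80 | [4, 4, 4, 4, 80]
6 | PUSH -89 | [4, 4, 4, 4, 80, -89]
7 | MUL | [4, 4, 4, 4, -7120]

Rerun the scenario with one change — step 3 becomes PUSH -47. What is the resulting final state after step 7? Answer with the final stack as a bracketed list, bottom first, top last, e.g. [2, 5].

[4, 4, -47, -47, -7120]

(re-executing from step 3 with the substitution; state before step 3: [4, 4])
3 | PUSH -47 | [4, 4, -47]
4 | DUP | [4, 4, -47, -47]
5 | PUSH 80 | [4, 4, -47, -47, 80]
6 | PUSH -89 | [4, 4, -47, -47, 80, -89]
7 | MUL | [4, 4, -47, -47, -7120]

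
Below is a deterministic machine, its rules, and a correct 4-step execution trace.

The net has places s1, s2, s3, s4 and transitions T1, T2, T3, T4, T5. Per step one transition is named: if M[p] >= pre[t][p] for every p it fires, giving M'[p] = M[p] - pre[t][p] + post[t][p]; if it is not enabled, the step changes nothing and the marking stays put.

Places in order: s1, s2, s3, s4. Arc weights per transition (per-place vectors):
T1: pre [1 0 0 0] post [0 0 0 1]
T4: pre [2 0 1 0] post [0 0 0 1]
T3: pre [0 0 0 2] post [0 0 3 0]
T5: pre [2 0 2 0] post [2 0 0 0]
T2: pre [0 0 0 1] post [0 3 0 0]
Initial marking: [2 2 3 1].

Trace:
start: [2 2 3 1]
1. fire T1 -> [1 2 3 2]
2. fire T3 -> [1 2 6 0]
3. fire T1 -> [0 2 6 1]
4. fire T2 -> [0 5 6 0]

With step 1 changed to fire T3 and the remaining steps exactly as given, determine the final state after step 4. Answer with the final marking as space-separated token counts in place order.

1 5 3 1

(re-executing from step 1 with the substitution; state before step 1: [2 2 3 1])
1. fire T3 -> [2 2 3 1]
2. fire T3 -> [2 2 3 1]
3. fire T1 -> [1 2 3 2]
4. fire T2 -> [1 5 3 1]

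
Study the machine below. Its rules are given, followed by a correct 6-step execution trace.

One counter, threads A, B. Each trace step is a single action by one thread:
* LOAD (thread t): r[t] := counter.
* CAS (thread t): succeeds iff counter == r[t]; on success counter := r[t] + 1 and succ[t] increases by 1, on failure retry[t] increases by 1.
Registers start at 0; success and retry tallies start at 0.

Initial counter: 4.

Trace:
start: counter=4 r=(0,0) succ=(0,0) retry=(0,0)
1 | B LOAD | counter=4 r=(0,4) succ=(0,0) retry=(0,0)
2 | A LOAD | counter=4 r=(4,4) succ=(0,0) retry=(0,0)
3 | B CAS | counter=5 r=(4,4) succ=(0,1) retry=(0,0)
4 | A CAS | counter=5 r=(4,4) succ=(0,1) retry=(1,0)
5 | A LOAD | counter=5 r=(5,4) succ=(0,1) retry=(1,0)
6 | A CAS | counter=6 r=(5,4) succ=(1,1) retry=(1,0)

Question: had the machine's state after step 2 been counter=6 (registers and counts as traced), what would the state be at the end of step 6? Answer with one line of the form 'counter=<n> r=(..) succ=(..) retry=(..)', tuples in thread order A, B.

counter=7 r=(6,4) succ=(1,0) retry=(1,1)

state after step 2 := counter=6 r=(4,4) succ=(0,0) retry=(0,0)
3 | B CAS | counter=6 r=(4,4) succ=(0,0) retry=(0,1)
4 | A CAS | counter=6 r=(4,4) succ=(0,0) retry=(1,1)
5 | A LOAD | counter=6 r=(6,4) succ=(0,0) retry=(1,1)
6 | A CAS | counter=7 r=(6,4) succ=(1,0) retry=(1,1)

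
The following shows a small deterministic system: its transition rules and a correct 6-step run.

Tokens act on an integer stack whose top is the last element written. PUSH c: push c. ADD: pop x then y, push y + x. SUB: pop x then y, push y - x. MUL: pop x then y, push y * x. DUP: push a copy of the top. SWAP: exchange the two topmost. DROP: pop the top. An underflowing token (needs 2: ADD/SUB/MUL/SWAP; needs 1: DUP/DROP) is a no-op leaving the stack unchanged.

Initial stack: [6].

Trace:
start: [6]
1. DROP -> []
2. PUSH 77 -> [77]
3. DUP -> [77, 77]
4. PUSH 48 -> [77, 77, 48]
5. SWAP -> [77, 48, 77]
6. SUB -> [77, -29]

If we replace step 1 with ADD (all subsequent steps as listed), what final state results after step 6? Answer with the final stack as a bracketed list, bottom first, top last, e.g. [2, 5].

(re-executing from step 1 with the substitution; state before step 1: [6])
1. ADD -> [6]
2. PUSH 77 -> [6, 77]
3. DUP -> [6, 77, 77]
4. PUSH 48 -> [6, 77, 77, 48]
5. SWAP -> [6, 77, 48, 77]
6. SUB -> [6, 77, -29]

[6, 77, -29]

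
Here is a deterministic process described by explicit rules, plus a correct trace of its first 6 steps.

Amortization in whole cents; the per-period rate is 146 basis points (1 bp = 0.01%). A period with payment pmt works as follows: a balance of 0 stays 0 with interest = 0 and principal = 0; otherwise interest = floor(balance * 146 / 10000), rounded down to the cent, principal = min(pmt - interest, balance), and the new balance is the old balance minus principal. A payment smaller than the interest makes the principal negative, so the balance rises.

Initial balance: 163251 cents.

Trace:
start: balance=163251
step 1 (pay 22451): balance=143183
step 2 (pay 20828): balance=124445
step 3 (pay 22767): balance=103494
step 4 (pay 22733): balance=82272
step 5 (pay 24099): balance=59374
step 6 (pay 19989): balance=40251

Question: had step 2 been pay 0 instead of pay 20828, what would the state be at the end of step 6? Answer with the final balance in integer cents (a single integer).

62322

(re-executing from step 2 with the substitution; state before step 2: balance=143183)
step 2 (pay 0): balance=145273
step 3 (pay 22767): balance=124626
step 4 (pay 22733): balance=103712
step 5 (pay 24099): balance=81127
step 6 (pay 19989): balance=62322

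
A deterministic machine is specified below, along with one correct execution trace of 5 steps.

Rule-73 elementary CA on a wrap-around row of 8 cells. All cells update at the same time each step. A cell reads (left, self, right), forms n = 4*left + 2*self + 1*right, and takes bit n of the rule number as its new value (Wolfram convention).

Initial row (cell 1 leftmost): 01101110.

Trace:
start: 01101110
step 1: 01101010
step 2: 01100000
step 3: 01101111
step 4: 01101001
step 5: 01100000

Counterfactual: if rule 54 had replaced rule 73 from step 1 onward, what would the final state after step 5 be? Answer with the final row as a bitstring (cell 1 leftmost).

(re-executing steps 1..5 under rule 54; state before step 1: 01101110)
step 1: 10010001
step 2: 01111010
step 3: 10000111
step 4: 01001000
step 5: 11111100

11111100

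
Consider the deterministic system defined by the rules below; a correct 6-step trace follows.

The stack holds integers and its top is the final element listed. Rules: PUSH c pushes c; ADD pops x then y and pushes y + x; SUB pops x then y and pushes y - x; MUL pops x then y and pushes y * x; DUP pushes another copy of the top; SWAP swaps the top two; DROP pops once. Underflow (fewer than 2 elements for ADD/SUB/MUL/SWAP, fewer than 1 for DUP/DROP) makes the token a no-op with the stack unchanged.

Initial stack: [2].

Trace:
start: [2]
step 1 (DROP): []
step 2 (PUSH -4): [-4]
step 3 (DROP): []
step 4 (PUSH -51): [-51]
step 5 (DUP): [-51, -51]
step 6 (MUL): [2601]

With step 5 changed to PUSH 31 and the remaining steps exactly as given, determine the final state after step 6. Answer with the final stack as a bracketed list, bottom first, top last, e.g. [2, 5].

[-1581]

(re-executing from step 5 with the substitution; state before step 5: [-51])
step 5 (PUSH 31): [-51, 31]
step 6 (MUL): [-1581]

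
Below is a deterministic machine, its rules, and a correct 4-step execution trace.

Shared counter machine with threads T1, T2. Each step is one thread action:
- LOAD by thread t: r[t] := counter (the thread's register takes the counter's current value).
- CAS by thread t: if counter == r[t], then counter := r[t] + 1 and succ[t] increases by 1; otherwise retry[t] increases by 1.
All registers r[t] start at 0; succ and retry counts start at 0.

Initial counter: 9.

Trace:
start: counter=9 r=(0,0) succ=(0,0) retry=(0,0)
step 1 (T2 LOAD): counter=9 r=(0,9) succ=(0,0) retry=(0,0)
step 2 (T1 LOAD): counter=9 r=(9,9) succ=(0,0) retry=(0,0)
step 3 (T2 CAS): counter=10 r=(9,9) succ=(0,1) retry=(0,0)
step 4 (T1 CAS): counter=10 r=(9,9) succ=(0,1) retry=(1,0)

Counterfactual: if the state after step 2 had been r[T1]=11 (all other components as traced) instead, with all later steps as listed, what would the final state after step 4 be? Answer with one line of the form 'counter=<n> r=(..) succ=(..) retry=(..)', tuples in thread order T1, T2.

state after step 2 := counter=9 r=(11,9) succ=(0,0) retry=(0,0)
step 3 (T2 CAS): counter=10 r=(11,9) succ=(0,1) retry=(0,0)
step 4 (T1 CAS): counter=10 r=(11,9) succ=(0,1) retry=(1,0)

counter=10 r=(11,9) succ=(0,1) retry=(1,0)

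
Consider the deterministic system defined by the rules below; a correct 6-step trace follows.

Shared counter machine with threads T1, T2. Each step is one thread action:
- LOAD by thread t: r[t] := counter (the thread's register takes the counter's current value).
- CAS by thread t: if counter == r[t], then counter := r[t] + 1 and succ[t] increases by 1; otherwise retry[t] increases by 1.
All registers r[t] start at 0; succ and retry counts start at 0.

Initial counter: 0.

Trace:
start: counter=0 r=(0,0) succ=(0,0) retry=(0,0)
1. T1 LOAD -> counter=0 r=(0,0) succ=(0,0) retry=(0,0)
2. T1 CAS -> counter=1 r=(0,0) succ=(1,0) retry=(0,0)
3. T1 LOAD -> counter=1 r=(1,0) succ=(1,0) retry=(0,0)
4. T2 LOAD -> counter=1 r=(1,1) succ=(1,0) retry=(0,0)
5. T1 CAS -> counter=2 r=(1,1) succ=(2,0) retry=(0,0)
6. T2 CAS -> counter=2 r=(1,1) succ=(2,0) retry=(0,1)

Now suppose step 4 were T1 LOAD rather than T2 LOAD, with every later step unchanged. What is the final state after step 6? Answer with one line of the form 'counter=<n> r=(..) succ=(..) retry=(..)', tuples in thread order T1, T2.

counter=2 r=(1,0) succ=(2,0) retry=(0,1)

(re-executing from step 4 with the substitution; state before step 4: counter=1 r=(1,0) succ=(1,0) retry=(0,0))
4. T1 LOAD -> counter=1 r=(1,0) succ=(1,0) retry=(0,0)
5. T1 CAS -> counter=2 r=(1,0) succ=(2,0) retry=(0,0)
6. T2 CAS -> counter=2 r=(1,0) succ=(2,0) retry=(0,1)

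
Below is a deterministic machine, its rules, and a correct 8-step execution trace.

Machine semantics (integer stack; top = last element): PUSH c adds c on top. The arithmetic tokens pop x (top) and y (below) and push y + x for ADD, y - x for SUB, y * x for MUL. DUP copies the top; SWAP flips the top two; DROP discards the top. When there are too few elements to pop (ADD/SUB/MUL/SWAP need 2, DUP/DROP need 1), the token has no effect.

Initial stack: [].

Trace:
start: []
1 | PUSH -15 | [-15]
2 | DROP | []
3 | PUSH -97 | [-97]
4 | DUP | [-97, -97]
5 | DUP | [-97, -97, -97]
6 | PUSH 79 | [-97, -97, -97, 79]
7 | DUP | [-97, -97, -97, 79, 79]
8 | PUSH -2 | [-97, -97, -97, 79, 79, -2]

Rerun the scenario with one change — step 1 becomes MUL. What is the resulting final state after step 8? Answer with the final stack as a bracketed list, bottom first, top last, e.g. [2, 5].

(re-executing from step 1 with the substitution; state before step 1: [])
1 | MUL | []
2 | DROP | []
3 | PUSH -97 | [-97]
4 | DUP | [-97, -97]
5 | DUP | [-97, -97, -97]
6 | PUSH 79 | [-97, -97, -97, 79]
7 | DUP | [-97, -97, -97, 79, 79]
8 | PUSH -2 | [-97, -97, -97, 79, 79, -2]

[-97, -97, -97, 79, 79, -2]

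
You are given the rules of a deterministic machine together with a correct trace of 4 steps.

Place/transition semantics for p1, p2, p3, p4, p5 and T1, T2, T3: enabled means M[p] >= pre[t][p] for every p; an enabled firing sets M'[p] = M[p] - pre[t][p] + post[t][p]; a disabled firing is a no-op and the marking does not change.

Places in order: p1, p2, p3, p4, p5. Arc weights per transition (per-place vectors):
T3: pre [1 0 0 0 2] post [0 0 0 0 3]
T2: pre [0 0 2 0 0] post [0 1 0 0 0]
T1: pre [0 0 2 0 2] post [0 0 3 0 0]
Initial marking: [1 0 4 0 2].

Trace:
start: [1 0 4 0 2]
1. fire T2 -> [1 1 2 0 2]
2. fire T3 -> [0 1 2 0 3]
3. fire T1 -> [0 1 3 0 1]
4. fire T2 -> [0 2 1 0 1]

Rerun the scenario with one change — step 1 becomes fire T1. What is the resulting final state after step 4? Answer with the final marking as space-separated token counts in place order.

(re-executing from step 1 with the substitution; state before step 1: [1 0 4 0 2])
1. fire T1 -> [1 0 5 0 0]
2. fire T3 -> [1 0 5 0 0]
3. fire T1 -> [1 0 5 0 0]
4. fire T2 -> [1 1 3 0 0]

1 1 3 0 0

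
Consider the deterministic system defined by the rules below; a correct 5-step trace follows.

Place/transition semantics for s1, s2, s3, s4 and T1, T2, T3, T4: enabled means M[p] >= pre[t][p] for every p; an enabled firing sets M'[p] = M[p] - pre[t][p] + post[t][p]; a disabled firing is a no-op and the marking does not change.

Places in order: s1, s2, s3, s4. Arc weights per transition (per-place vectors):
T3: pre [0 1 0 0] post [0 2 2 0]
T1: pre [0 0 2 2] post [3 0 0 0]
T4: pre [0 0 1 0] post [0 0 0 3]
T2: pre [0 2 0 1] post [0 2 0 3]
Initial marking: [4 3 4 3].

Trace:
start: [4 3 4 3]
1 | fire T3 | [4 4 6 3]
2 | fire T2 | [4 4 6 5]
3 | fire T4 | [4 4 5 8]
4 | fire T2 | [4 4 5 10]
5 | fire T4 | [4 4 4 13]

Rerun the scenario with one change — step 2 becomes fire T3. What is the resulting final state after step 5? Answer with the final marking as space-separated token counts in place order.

4 5 6 11

(re-executing from step 2 with the substitution; state before step 2: [4 4 6 3])
2 | fire T3 | [4 5 8 3]
3 | fire T4 | [4 5 7 6]
4 | fire T2 | [4 5 7 8]
5 | fire T4 | [4 5 6 11]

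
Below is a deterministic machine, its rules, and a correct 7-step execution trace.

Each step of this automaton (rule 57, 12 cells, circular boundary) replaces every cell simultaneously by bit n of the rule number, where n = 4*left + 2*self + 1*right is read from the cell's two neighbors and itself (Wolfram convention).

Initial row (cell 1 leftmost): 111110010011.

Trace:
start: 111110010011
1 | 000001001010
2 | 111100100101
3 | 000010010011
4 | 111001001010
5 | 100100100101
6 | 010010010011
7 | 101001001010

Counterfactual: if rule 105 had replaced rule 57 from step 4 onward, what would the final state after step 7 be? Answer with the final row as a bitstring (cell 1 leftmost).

(re-executing steps 4..7 under rule 105; state before step 4: 000010010011)
4 | 011000000011
5 | 111011111011
6 | 001110001110
7 | 101010101010

101010101010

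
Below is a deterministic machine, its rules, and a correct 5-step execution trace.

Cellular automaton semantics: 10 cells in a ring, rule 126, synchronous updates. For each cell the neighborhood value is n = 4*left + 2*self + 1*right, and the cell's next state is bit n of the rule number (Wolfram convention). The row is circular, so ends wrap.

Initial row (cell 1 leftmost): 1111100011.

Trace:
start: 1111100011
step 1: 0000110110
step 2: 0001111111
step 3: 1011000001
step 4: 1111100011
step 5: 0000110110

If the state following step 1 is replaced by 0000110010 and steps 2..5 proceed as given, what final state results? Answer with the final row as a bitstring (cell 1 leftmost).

state after step 1 := 0000110010
step 2: 0001111111
step 3: 1011000001
step 4: 1111100011
step 5: 0000110110

0000110110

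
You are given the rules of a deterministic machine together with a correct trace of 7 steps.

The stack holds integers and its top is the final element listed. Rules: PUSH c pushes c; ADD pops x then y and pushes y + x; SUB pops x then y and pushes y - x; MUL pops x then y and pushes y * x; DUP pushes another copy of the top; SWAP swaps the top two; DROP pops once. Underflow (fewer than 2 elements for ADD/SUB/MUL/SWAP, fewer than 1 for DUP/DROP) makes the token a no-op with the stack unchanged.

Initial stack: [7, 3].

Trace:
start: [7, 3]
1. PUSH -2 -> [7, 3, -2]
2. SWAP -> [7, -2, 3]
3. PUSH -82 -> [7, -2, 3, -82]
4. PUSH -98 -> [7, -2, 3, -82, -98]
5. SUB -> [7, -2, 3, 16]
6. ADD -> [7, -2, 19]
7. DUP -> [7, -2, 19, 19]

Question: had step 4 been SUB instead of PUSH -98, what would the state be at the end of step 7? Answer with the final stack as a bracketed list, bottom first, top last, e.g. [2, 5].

(re-executing from step 4 with the substitution; state before step 4: [7, -2, 3, -82])
4. SUB -> [7, -2, 85]
5. SUB -> [7, -87]
6. ADD -> [-80]
7. DUP -> [-80, -80]

[-80, -80]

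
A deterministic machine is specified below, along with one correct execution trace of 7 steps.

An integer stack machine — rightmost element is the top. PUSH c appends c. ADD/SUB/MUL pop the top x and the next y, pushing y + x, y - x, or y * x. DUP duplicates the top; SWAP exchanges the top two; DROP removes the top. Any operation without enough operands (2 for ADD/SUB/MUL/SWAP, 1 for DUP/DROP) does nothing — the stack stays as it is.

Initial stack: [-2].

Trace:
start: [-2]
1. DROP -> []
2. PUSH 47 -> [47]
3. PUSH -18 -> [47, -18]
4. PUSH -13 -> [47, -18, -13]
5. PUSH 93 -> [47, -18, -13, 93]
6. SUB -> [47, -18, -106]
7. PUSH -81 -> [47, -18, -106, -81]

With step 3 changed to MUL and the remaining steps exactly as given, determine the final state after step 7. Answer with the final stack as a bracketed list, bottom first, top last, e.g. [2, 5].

(re-executing from step 3 with the substitution; state before step 3: [47])
3. MUL -> [47]
4. PUSH -13 -> [47, -13]
5. PUSH 93 -> [47, -13, 93]
6. SUB -> [47, -106]
7. PUSH -81 -> [47, -106, -81]

[47, -106, -81]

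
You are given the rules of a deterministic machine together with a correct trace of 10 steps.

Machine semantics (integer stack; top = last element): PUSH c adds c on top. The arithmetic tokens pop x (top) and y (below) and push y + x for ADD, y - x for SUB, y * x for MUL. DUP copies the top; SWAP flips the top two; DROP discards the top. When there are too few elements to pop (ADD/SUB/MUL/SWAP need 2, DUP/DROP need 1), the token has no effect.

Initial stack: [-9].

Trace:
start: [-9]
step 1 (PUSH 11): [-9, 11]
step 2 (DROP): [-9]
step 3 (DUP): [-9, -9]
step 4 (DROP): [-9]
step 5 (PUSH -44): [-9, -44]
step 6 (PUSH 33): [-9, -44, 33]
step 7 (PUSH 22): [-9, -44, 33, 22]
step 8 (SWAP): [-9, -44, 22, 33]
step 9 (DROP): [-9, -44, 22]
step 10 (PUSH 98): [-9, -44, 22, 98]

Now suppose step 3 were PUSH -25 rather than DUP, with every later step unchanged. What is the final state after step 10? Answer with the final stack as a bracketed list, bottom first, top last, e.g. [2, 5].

[-9, -44, 22, 98]

(re-executing from step 3 with the substitution; state before step 3: [-9])
step 3 (PUSH -25): [-9, -25]
step 4 (DROP): [-9]
step 5 (PUSH -44): [-9, -44]
step 6 (PUSH 33): [-9, -44, 33]
step 7 (PUSH 22): [-9, -44, 33, 22]
step 8 (SWAP): [-9, -44, 22, 33]
step 9 (DROP): [-9, -44, 22]
step 10 (PUSH 98): [-9, -44, 22, 98]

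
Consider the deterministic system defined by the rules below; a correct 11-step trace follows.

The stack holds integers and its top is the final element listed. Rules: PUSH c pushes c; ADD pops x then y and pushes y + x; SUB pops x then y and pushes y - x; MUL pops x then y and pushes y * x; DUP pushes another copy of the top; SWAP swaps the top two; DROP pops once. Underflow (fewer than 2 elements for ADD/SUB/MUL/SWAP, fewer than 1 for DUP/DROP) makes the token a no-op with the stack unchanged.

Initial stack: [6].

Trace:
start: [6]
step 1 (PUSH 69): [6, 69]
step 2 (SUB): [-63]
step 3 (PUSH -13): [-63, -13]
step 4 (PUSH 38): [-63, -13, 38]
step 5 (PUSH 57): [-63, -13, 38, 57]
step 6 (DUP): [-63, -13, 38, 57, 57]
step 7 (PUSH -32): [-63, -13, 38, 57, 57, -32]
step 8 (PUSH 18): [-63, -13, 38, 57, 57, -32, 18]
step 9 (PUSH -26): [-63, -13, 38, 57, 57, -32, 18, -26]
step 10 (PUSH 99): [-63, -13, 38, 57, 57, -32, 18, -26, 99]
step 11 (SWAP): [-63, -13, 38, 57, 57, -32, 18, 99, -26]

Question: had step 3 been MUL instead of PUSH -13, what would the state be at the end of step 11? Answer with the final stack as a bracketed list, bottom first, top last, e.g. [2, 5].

[-63, 38, 57, 57, -32, 18, 99, -26]

(re-executing from step 3 with the substitution; state before step 3: [-63])
step 3 (MUL): [-63]
step 4 (PUSH 38): [-63, 38]
step 5 (PUSH 57): [-63, 38, 57]
step 6 (DUP): [-63, 38, 57, 57]
step 7 (PUSH -32): [-63, 38, 57, 57, -32]
step 8 (PUSH 18): [-63, 38, 57, 57, -32, 18]
step 9 (PUSH -26): [-63, 38, 57, 57, -32, 18, -26]
step 10 (PUSH 99): [-63, 38, 57, 57, -32, 18, -26, 99]
step 11 (SWAP): [-63, 38, 57, 57, -32, 18, 99, -26]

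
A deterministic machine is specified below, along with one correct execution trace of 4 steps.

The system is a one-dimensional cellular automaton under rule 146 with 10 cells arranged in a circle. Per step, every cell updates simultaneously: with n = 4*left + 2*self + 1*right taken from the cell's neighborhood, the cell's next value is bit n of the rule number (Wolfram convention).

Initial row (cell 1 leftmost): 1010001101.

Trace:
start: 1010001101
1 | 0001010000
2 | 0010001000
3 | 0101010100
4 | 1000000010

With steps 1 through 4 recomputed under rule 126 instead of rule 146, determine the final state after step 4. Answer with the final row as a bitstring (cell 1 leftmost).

0111111100

(re-executing steps 1..4 under rule 126; state before step 1: 1010001101)
1 | 1111011111
2 | 0001110000
3 | 0011011000
4 | 0111111100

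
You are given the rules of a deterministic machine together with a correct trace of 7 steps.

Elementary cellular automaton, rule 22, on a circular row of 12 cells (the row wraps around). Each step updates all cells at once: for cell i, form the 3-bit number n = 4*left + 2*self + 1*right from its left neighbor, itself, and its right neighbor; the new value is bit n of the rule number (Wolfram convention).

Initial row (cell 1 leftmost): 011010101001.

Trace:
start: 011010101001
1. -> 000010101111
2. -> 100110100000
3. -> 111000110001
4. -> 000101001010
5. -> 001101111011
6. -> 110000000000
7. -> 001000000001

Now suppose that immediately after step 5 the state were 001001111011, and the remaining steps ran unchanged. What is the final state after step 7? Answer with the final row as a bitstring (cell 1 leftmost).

000001000001

state after step 5 := 001001111011
6. -> 111110000000
7. -> 000001000001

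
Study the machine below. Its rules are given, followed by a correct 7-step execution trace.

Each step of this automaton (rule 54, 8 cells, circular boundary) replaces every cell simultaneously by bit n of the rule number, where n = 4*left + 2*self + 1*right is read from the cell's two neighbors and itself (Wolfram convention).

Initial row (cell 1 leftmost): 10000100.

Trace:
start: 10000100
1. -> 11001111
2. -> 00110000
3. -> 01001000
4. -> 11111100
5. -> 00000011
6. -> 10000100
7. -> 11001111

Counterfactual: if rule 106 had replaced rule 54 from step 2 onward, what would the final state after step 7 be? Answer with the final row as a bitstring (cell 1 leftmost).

10101011

(re-executing steps 2..7 under rule 106; state before step 2: 11001111)
2. -> 01011000
3. -> 10111000
4. -> 01101001
5. -> 11110010
6. -> 10010101
7. -> 10101011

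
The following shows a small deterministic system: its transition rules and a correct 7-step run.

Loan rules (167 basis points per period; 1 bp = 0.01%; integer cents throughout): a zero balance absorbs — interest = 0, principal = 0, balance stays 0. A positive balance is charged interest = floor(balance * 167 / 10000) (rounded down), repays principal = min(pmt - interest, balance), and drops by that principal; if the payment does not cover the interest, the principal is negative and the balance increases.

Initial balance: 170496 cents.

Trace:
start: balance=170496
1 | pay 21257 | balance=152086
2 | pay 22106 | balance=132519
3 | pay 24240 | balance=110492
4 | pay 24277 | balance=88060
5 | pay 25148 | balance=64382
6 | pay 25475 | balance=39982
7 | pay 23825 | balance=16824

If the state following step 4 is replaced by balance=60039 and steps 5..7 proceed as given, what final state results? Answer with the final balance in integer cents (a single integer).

0

state after step 4 := balance=60039
5 | pay 25148 | balance=35893
6 | pay 25475 | balance=11017
7 | pay 23825 | balance=0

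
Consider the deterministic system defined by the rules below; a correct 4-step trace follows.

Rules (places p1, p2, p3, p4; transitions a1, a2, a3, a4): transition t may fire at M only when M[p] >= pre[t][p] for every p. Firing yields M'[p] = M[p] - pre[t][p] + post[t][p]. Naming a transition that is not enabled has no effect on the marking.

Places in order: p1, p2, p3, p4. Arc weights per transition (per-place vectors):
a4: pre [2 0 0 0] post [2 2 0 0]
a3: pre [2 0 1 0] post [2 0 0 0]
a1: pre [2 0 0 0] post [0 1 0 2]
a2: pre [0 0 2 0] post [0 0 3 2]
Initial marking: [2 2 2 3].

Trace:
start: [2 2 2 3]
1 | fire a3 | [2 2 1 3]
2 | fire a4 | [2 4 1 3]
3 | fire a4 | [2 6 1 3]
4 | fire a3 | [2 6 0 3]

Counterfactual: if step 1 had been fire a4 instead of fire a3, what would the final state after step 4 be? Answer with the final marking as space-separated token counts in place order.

(re-executing from step 1 with the substitution; state before step 1: [2 2 2 3])
1 | fire a4 | [2 4 2 3]
2 | fire a4 | [2 6 2 3]
3 | fire a4 | [2 8 2 3]
4 | fire a3 | [2 8 1 3]

2 8 1 3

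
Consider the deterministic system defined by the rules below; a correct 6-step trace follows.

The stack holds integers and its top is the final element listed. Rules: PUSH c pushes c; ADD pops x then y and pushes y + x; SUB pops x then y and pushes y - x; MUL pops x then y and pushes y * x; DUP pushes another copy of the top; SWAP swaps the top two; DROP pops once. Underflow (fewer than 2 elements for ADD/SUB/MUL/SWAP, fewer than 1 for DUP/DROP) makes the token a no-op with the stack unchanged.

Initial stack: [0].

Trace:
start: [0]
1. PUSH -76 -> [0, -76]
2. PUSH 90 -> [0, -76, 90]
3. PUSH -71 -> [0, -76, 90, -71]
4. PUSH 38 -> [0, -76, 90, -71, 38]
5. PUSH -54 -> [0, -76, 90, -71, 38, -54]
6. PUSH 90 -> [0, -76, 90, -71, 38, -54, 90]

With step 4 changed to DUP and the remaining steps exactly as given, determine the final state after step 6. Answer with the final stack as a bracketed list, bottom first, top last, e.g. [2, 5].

(re-executing from step 4 with the substitution; state before step 4: [0, -76, 90, -71])
4. DUP -> [0, -76, 90, -71, -71]
5. PUSH -54 -> [0, -76, 90, -71, -71, -54]
6. PUSH 90 -> [0, -76, 90, -71, -71, -54, 90]

[0, -76, 90, -71, -71, -54, 90]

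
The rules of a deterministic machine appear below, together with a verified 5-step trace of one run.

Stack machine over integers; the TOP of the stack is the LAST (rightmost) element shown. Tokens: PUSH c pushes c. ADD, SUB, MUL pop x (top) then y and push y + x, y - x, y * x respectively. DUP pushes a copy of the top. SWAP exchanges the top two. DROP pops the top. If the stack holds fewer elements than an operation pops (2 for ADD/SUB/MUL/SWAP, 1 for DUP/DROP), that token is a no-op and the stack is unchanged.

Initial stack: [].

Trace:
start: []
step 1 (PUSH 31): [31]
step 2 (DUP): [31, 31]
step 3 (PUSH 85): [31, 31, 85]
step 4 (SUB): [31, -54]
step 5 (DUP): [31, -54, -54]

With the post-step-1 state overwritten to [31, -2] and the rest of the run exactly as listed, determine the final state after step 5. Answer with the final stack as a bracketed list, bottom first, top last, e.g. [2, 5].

state after step 1 := [31, -2]
step 2 (DUP): [31, -2, -2]
step 3 (PUSH 85): [31, -2, -2, 85]
step 4 (SUB): [31, -2, -87]
step 5 (DUP): [31, -2, -87, -87]

[31, -2, -87, -87]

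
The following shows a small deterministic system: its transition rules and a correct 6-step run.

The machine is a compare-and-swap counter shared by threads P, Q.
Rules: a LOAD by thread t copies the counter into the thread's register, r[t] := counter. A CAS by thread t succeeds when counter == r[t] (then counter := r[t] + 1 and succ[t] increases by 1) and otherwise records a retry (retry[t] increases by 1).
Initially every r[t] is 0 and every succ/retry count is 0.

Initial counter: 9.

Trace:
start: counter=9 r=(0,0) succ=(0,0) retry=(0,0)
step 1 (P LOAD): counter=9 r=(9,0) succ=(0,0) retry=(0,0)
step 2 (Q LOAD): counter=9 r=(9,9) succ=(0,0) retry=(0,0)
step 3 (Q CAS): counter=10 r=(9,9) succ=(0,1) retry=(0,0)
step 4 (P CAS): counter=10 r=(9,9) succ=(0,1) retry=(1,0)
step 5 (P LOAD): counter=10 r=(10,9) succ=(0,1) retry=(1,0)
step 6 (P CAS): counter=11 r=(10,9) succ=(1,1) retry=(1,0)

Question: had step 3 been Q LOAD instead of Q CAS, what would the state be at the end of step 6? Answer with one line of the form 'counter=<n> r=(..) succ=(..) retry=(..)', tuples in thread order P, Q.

(re-executing from step 3 with the substitution; state before step 3: counter=9 r=(9,9) succ=(0,0) retry=(0,0))
step 3 (Q LOAD): counter=9 r=(9,9) succ=(0,0) retry=(0,0)
step 4 (P CAS): counter=10 r=(9,9) succ=(1,0) retry=(0,0)
step 5 (P LOAD): counter=10 r=(10,9) succ=(1,0) retry=(0,0)
step 6 (P CAS): counter=11 r=(10,9) succ=(2,0) retry=(0,0)

counter=11 r=(10,9) succ=(2,0) retry=(0,0)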